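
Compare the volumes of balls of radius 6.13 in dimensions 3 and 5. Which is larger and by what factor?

V_3(6.13) ≈ 964.873, V_5(6.13) ≈ 45561.8. The 5-ball is larger by a factor of 47.22.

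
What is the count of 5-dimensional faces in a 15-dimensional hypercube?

Number of 5-faces = C(15,5) · 2^(15-5) = 3003 · 1024 = 3075072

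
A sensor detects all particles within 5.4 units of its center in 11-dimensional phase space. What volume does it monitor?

The n-ball volume is π^(n/2)·r^n/Γ(n/2+1). With n=11, r=5.4: V ≈ 2.14504e+08.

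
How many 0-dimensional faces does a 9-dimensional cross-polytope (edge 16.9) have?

An n-cross-polytope has 2^(k+1)·C(n,k+1) k-faces. Here 2^1·C(9,1) = 2·9 = 18.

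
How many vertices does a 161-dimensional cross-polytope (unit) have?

The vertices are ±e_1, ..., ±e_161, so there are 2·161 = 322.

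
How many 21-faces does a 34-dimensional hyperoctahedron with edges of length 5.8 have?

An n-cross-polytope has 2^(k+1)·C(n,k+1) k-faces. Here 2^22·C(34,22) = 4194304·548354040 = 2299963543388160.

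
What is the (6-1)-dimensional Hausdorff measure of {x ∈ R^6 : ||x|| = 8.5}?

|∂B_6(8.5)| = 1419857·π^3/32 ≈ 1.37576e+06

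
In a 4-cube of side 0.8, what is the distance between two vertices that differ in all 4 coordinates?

The space diagonal of an n-cube of side s is s√n. Here 0.8·√4 = 1.6.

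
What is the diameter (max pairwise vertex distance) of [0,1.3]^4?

The space diagonal of an n-cube of side s is s√n. Here 1.3·√4 = 2.6.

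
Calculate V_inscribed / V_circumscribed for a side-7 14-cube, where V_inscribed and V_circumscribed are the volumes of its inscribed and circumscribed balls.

V_in / V_out = (r_in/r_out)^14 = (1/√14)^14 = 14^(-14/2) ≈ 9.48645e-09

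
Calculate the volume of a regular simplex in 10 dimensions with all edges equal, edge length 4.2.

Volume = 4.2^10 · √(11/2^10) / 10! ≈ 0.0487839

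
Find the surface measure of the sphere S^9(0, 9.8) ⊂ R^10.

S_10(9.8) = 2·π^(10/2)·(9.8)^9 / Γ(10/2) ≈ 2.12619e+10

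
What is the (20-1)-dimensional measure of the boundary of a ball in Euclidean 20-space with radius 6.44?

S = n·V_n(r)/r = 20·V_20(6.44)/6.44 (volume-to-surface relation), giving 1.20669e+15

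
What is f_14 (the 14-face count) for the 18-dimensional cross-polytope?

An n-cross-polytope has 2^(k+1)·C(n,k+1) k-faces. Here 2^15·C(18,15) = 32768·816 = 26738688.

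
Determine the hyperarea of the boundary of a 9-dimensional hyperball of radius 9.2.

The surface area of an n-ball is 2π^(n/2) r^(n-1) / Γ(n/2). For n=9, r=9.2: 1.52357e+09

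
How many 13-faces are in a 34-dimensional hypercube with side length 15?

f_13(34-cube) = (34 choose 13) · 2^21 = 1946122998251520.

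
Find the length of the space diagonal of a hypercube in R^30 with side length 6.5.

Diagonal = √30 · 6.5 ≈ 35.602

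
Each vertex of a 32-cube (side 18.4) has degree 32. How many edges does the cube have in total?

The 32-cube has n·2^(n-1) = 32·2^31 = 32·2147483648 = 68719476736 edges.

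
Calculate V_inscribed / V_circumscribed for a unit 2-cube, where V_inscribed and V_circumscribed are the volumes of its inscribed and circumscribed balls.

V_in/V_out = n^(-n/2) = 2^(-2/2) ≈ 0.5.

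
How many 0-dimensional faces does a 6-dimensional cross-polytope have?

An n-cross-polytope has 2^(k+1)·C(n,k+1) k-faces. Here 2^1·C(6,1) = 2·6 = 12.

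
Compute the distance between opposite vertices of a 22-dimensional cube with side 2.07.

Diagonal = √22 · 2.07 ≈ 9.70916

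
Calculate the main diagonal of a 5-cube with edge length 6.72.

||(6.72,6.72,...,6.72)|| = √(5)·6.72 ≈ 15.0264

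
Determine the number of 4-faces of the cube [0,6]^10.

f_4(10-cube) = (10 choose 4) · 2^6 = 13440.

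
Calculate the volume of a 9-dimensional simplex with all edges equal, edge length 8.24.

V = (8.24^9 / 9!) · √((9+1) / 2^9) ≈ 67.4446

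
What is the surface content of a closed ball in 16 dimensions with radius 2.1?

|∂B_16(2.1)| ≈ 256500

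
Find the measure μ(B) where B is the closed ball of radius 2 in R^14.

The n-ball volume is π^(n/2)·r^n/Γ(n/2+1). With n=14, r=2: V = 1024·π^7/315 ≈ 9818.35.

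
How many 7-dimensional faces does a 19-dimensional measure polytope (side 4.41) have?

An n-cube has C(n,k)·2^(n-k) k-faces. Here C(19,7)·2^12 = 50388·4096 = 206389248.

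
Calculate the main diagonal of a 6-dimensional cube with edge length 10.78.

d = √(10.78² + 10.78² + ... + 10.78²) [6 terms] = √(6·10.78²) = 10.78√6 ≈ 26.4055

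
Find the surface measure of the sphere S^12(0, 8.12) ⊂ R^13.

|∂B_13(8.12)| ≈ 9.72651e+11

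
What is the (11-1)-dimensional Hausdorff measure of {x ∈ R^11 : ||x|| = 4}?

The surface area of an n-ball is 2π^(n/2) r^(n-1) / Γ(n/2). For n=11, r=4: 67108864·π^5/945 ≈ 2.17319e+07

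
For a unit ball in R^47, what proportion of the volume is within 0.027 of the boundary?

V(inner)/V(outer) = ((1-0.027)/1)^47 ≈ 0.2763, so the shell fraction is 0.723749.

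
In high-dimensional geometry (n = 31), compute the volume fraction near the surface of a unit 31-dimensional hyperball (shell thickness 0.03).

1 - (1-0.03)^31 ≈ 0.611023 ≈ 61.10%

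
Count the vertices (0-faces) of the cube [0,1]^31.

Number of vertices = 2^31 = 2147483648.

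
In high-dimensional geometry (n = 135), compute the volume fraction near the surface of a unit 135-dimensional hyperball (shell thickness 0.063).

1 - (1-0.063)^135 ≈ 0.999847 ≈ 99.9847%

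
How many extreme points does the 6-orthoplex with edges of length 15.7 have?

The 6-dimensional cross-polytope has 2n = 2·6 = 12 vertices.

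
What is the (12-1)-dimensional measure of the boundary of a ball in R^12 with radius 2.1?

The surface area of an n-ball is 2π^(n/2) r^(n-1) / Γ(n/2). For n=12, r=2.1: 56125.5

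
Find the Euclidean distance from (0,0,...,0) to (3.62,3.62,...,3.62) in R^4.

The space diagonal of an n-cube of side s is s√n. Here 3.62·√4 = 7.24.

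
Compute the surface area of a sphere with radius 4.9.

|∂B_3(4.9)| = 4πr² = 4π·(4.9)² ≈ 301.719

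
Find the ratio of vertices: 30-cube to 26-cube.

The 30-cube has 2^30 = 1073741824 vertices. The 26-cube has 2^26 = 67108864 vertices. Ratio: 1073741824/67108864 = 16.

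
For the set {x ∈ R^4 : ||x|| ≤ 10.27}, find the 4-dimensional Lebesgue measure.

The n-ball volume is π^(n/2)·r^n/Γ(n/2+1). With n=4, r=10.27: V ≈ 54897.4.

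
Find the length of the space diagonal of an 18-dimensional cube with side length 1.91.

Diagonal = √18 · 1.91 ≈ 8.10344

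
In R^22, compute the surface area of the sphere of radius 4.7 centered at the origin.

S = n·V_n(r)/r = 22·V_22(4.7)/4.7 (volume-to-surface relation), giving 2.10849e+13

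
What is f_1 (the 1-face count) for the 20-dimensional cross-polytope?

f_1(20-orthoplex) = 2^2 · (20 choose 2) = 760.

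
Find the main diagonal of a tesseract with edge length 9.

The space diagonal of an n-cube of side s is s√n. Here 9·√4 = 18.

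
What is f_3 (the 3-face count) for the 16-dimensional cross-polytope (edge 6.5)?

Each 3-face is the convex hull of 4 vertices, one chosen as ±e_i from each of 4 distinct axes: 2^4·C(16,4) = 29120.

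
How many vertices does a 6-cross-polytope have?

f_0(6-orthoplex) = 2^1 · (6 choose 1) = 12.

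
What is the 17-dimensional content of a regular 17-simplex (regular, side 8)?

V_17 = √(18) · 8^17 / (17! · 2^(17/2)) ≈ 0.0741895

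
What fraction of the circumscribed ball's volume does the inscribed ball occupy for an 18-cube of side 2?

Volume scales as r^n, and r_in/r_out = 1/√18, giving (1/√18)^18 ≈ 5.04136e-12.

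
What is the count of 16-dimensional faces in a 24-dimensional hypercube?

f_16(24-cube) = (24 choose 16) · 2^8 = 188280576.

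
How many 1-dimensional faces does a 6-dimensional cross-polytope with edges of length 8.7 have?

An n-cross-polytope has 2^(k+1)·C(n,k+1) k-faces. Here 2^2·C(6,2) = 4·15 = 60.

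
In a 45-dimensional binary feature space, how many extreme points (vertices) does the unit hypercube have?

The 45-cube has 2^45 = 35184372088832 vertices.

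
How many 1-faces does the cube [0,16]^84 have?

Each of the 2^84 = 19342813113834066795298816 vertices has degree 84; total edges = 84·2^84/2 = 812398150781030805402550272.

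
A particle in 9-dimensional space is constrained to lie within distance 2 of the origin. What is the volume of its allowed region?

The n-ball volume is π^(n/2)·r^n/Γ(n/2+1). With n=9, r=2: V = 16384·π^4/945 ≈ 1688.84.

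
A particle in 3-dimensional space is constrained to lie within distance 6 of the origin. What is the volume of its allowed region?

V = 288·π ≈ 904.779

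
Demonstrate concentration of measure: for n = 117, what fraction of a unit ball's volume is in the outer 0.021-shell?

1 - (1-0.021)^117 ≈ 0.916521 ≈ 91.65%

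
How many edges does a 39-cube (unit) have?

An n-cube has n·2^(n-1) edges. With n = 39: 39·274877906944 = 10720238370816.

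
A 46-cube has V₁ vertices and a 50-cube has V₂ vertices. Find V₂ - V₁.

V₁ = 2^46 = 70368744177664. V₂ = 2^50 = 1125899906842624. V₂ - V₁ = 1055531162664960.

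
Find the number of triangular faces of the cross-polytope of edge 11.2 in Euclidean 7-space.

An n-cross-polytope has 2^(k+1)·C(n,k+1) k-faces. Here 2^3·C(7,3) = 8·35 = 280.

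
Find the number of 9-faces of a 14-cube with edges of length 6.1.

An n-cube has C(n,k)·2^(n-k) k-faces. Here C(14,9)·2^5 = 2002·32 = 64064.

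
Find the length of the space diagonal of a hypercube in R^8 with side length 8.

The space diagonal of an n-cube of side s is s√n. Here 8·√8 ≈ 22.6274.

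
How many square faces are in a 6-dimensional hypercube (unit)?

Choose 2 of 6 axes to span the face (C(6,2) = 15 ways), then fix each of the remaining 4 coordinates at one of its two extreme values (2^4 = 16 ways): 15·16 = 240.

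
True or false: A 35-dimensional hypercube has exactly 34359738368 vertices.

True. The 35-cube has 2^35 = 34359738368 vertices.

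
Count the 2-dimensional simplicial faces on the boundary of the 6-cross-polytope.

Each 2-face is the convex hull of 3 vertices, one chosen as ±e_i from each of 3 distinct axes: 2^3·C(6,3) = 160.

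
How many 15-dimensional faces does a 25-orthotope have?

An n-cube has C(n,k)·2^(n-k) k-faces. Here C(25,15)·2^10 = 3268760·1024 = 3347210240.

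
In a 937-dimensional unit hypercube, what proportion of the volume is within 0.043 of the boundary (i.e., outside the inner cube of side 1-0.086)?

1 - (1 - 2·0.043)^937 = 1 - 0.914^937 ≈ 1 - 2.55e-37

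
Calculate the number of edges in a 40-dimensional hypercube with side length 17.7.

An n-cube has n·2^(n-1) edges. With n = 40: 40·549755813888 = 21990232555520.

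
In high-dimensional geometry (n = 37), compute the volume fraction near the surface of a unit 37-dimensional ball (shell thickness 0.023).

1 - (1-0.023)^37 ≈ 0.577235 ≈ 57.72%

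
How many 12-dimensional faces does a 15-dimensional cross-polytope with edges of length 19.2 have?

An n-cross-polytope has 2^(k+1)·C(n,k+1) k-faces. Here 2^13·C(15,13) = 8192·105 = 860160.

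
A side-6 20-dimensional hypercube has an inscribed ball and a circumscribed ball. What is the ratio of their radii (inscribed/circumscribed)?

r_in = 6/2 (half the side); r_out = 6√20/2 (half the diagonal). Ratio = 1/√20 ≈ 0.223607.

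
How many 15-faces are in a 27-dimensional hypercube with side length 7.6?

Number of 15-faces = C(27,15) · 2^(27-15) = 17383860 · 4096 = 71204290560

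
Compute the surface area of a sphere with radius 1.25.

S_3(1.25) = 2·π^(3/2)·(1.25)^2 / Γ(3/2) = 4πr² = 4π·(1.25)² ≈ 19.635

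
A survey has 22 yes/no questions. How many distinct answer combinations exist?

An n-cube has 2^n vertices; for n = 22 that is 2^22 = 4194304.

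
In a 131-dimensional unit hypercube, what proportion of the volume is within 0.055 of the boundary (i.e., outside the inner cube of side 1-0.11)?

The inner cube has side 1-2·0.055 = 0.89 and volume (0.89)^131 ≈ 2.345e-07, so the shell holds 0.9999997655 of the volume.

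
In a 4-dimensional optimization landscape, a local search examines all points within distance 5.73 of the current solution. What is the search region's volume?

Volume = π^{4/2}·(5.73)^4/Γ(3) ≈ 5319.71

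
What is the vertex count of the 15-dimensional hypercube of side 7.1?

The 15-cube has 2^15 = 32768 vertices.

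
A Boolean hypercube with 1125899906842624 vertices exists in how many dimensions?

n = log_2(1125899906842624) = 50.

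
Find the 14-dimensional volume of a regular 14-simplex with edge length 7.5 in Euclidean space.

V_14 = √(15) · 7.5^14 / (14! · 2^(14/2)) ≈ 0.618422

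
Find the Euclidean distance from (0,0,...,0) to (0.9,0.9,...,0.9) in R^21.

||(0.9,0.9,...,0.9)|| = √(21)·0.9 ≈ 4.12432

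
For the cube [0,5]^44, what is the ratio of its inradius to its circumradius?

r_in = 5/2 (half the side); r_out = 5√44/2 (half the diagonal). Ratio = 1/√44 ≈ 0.150756.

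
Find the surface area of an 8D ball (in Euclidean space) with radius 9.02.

|∂B_8(9.02)| ≈ 1.57734e+08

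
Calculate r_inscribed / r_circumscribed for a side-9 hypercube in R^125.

r_in / r_out = (9/2) / (9√125/2) = 1/√125 ≈ 0.0894427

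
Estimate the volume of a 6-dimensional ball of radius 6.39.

The n-ball volume is π^(n/2)·r^n/Γ(n/2+1). With n=6, r=6.39: V ≈ 351806.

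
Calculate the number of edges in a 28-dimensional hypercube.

Each of the 2^28 = 268435456 vertices has degree 28; total edges = 28·2^28/2 = 3758096384.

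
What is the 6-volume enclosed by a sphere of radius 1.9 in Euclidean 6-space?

Volume = π^{6/2}·(1.9)^6/Γ(4) ≈ 243.12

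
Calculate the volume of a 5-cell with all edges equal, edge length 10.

For a regular n-simplex with edge a, V = (a^n / n!)·√((n+1)/2^n). With a=10, n=4: V ≈ 232.924.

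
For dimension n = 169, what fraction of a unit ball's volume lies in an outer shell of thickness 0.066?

1 - (1-0.066)^169 ≈ 0.99999 ≈ 99.999026%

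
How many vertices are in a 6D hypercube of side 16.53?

An n-cube has C(n,k)·2^(n-k) k-faces. Here C(6,0)·2^6 = 1·64 = 64.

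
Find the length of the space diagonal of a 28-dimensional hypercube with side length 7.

Diagonal = √28 · 7 ≈ 37.0405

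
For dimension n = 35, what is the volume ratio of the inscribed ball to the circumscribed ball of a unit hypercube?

Volume scales as r^n, and r_in/r_out = 1/√35, giving (1/√35)^35 ≈ 9.52378e-28.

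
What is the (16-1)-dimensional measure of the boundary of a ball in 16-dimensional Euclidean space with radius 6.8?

|∂B_16(6.8)| ≈ 1.15726e+13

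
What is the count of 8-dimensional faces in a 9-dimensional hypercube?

f_8(9-cube) = (9 choose 8) · 2^1 = 18.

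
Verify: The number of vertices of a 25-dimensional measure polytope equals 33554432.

True. The 25-cube has 2^25 = 33554432 vertices.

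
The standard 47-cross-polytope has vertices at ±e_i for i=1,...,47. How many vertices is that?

Number of vertices = 2n = 94.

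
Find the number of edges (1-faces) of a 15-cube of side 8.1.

An n-cube has C(n,k)·2^(n-k) k-faces. Here C(15,1)·2^14 = 15·16384 = 245760.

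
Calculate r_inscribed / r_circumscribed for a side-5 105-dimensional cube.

For an n-cube of any side s, the inradius is s/2 and the circumradius is s√n/2, so the ratio is 1/√105 ≈ 0.09759.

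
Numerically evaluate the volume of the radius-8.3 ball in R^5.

The n-ball volume is π^(n/2)·r^n/Γ(n/2+1). With n=5, r=8.3: V ≈ 207343.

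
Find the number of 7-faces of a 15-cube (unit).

f_7(15-cube) = (15 choose 7) · 2^8 = 1647360.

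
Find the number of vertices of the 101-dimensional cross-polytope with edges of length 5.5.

An n-cross-polytope has 2n vertices; here n = 101, giving 202.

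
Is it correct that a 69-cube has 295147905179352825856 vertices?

False. The 69-cube has 2^69 = 590295810358705651712 vertices.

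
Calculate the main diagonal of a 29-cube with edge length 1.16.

d = √(1.16² + 1.16² + ... + 1.16²) [29 terms] = √(29·1.16²) = 1.16√29 ≈ 6.24679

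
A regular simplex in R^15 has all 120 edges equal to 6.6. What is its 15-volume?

For a regular n-simplex with edge a, V = (a^n / n!)·√((n+1)/2^n). With a=6.6, n=15: V ≈ 0.033189.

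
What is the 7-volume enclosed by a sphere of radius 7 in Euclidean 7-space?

The n-ball volume is π^(n/2)·r^n/Γ(n/2+1). With n=7, r=7: V = 1882384·π^3/15 ≈ 3.89105e+06.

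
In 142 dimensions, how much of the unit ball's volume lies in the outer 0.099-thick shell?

Shell fraction = 1 - (1-0.099)^142 ≈ 0.9999996277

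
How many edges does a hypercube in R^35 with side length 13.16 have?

Number of 1-faces = C(35,1)·2^(35-1) = 35·17179869184 = 601295421440.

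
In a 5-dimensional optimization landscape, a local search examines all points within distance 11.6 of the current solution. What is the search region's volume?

V_5(11.6) = π^(5/2) · (11.6)^5 / Γ(5/2 + 1) ≈ 1.10558e+06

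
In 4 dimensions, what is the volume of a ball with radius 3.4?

V_4(3.4) = π^(4/2) · (3.4)^4 / Γ(4/2 + 1) ≈ 659.455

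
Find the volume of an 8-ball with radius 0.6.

The n-ball volume is π^(n/2)·r^n/Γ(n/2+1). With n=8, r=0.6: V ≈ 0.0681708.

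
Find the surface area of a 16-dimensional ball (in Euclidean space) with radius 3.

S = n·V_n(r)/r = 16·V_16(3)/3 (volume-to-surface relation), giving 1594323·π^8/280 ≈ 5.40278e+07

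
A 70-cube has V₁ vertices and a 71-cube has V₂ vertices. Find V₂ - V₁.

V₁ = 2^70 = 1180591620717411303424. V₂ = 2^71 = 2361183241434822606848. V₂ - V₁ = 1180591620717411303424.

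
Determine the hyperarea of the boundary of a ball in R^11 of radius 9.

S = n·V_n(r)/r = 11·V_11(9)/9 (volume-to-surface relation), giving 8264970432·π^5/35 ≈ 7.22641e+10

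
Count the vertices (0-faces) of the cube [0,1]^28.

An n-cube has 2^n vertices; for n = 28 that is 2^28 = 268435456.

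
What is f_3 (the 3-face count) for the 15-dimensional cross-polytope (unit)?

Each 3-face is the convex hull of 4 vertices, one chosen as ±e_i from each of 4 distinct axes: 2^4·C(15,4) = 21840.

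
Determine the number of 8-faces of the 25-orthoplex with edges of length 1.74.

f_8(25-orthoplex) = 2^9 · (25 choose 9) = 1046003200.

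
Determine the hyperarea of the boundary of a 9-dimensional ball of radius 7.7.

|∂B_9(7.7)| ≈ 3.66848e+08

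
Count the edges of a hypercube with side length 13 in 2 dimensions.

An n-cube has n·2^(n-1) edges. With n = 2: 2·2 = 4.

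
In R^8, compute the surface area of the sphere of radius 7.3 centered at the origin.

S_8(7.3) = 2·π^(8/2)·(7.3)^7 / Γ(8/2) ≈ 3.58706e+07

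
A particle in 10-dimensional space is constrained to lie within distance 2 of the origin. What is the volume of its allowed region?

V_10(2) = π^(10/2) · (2)^10 / Γ(10/2 + 1) = 128·π^5/15 ≈ 2611.37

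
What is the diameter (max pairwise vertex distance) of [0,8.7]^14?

d = √(8.7² + 8.7² + ... + 8.7²) [14 terms] = √(14·8.7²) = 8.7√14 ≈ 32.5524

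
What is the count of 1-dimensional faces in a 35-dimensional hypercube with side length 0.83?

An n-cube has C(n,k)·2^(n-k) k-faces. Here C(35,1)·2^34 = 35·17179869184 = 601295421440.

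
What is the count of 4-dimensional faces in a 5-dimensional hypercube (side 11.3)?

Choose 4 of 5 axes to span the face (C(5,4) = 5 ways), then fix each of the remaining 1 coordinate at one of its two extreme values (2^1 = 2 ways): 5·2 = 10.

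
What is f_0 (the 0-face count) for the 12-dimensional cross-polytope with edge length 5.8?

Number of 0-faces = 2^(0+1) · C(12,0+1) = 2 · 12 = 24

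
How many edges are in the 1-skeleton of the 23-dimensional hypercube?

Each of the 2^23 = 8388608 vertices has degree 23; total edges = 23·2^23/2 = 96468992.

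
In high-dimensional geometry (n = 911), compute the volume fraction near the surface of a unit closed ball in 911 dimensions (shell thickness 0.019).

1 - (1-0.019)^911 ≈ 0.9999999743 ≈ 99.999997%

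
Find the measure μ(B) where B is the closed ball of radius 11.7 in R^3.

The n-ball volume is π^(n/2)·r^n/Γ(n/2+1). With n=3, r=11.7: V ≈ 6708.82.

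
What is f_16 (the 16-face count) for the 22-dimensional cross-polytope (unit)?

An n-cross-polytope has 2^(k+1)·C(n,k+1) k-faces. Here 2^17·C(22,17) = 131072·26334 = 3451650048.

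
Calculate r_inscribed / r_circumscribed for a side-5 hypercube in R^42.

r_in / r_out = (5/2) / (5√42/2) = 1/√42 ≈ 0.154303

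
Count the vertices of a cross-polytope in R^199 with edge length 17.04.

An n-cross-polytope has 2n vertices; here n = 199, giving 398.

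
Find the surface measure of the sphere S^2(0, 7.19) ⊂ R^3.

|∂B_3(7.19)| = 4πr² = 4π·(7.19)² ≈ 649.632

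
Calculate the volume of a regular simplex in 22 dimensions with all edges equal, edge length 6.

V = (6^22 / 22!) · √((22+1) / 2^22) ≈ 2.74217e-07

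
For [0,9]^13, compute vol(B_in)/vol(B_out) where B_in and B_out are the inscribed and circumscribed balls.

Volume scales as r^n, and r_in/r_out = 1/√13, giving (1/√13)^13 ≈ 5.74603e-08.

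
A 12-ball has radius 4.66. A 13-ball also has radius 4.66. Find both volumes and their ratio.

V_12(4.66) ≈ 1.40022e+08. V_13(4.66) ≈ 4.44998e+08. Ratio V_12/V_13 ≈ 0.3147.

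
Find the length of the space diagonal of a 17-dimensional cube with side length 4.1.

The space diagonal of an n-cube of side s is s√n. Here 4.1·√17 ≈ 16.9047.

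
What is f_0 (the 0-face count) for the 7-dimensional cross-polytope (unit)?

Number of 0-faces = 2^(0+1) · C(7,0+1) = 2 · 7 = 14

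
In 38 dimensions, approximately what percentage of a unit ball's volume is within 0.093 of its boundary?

1 - (1-0.093)^38 ≈ 0.975505 ≈ 97.55%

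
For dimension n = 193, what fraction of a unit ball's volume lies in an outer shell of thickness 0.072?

1 - (1-0.072)^193 ≈ 0.9999994545 ≈ 99.999945%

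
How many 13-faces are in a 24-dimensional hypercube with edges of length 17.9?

An n-cube has C(n,k)·2^(n-k) k-faces. Here C(24,13)·2^11 = 2496144·2048 = 5112102912.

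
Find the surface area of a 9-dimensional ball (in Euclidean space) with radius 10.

S = n·V_n(r)/r = 9·V_9(10)/10 (volume-to-surface relation), giving 640000000·π^4/21 ≈ 2.96866e+09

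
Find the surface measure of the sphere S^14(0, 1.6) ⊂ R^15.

S = n·V_n(r)/r = 15·V_15(1.6)/1.6 (volume-to-surface relation), giving 4122.88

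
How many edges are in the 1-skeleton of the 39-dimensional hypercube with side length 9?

The 39-cube has n·2^(n-1) = 39·2^38 = 39·274877906944 = 10720238370816 edges.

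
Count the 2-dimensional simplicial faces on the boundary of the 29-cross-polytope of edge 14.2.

Number of 2-faces = 2^(2+1) · C(29,2+1) = 8 · 3654 = 29232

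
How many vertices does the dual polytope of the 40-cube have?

An n-cross-polytope has 2n vertices; here n = 40, giving 80.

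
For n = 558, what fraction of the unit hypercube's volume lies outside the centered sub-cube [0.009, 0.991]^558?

The inner cube has side 1-2·0.009 = 0.982 and volume (0.982)^558 ≈ 3.965e-05, so the shell holds 0.99996 of the volume.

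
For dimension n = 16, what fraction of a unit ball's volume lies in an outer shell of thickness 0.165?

1 - (1-0.165)^16 ≈ 0.944155 ≈ 94.42%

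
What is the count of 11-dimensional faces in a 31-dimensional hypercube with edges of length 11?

Number of 11-faces = C(31,11) · 2^(31-11) = 84672315 · 1048576 = 88785357373440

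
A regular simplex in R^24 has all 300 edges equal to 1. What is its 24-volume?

For a regular n-simplex with edge a, V = (a^n / n!)·√((n+1)/2^n). With a=1, n=24: V ≈ 1.96745e-27.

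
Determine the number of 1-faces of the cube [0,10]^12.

An n-cube has C(n,k)·2^(n-k) k-faces. Here C(12,1)·2^11 = 12·2048 = 24576.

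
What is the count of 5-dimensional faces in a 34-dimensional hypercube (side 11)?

Number of 5-faces = C(34,5) · 2^(34-5) = 278256 · 536870912 = 149387552489472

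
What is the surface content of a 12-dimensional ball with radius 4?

S = n·V_n(r)/r = 12·V_12(4)/4 (volume-to-surface relation), giving 1048576·π^6/15 ≈ 6.7206e+07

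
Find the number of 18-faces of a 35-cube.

Number of 18-faces = C(35,18) · 2^(35-18) = 4537567650 · 131072 = 594748067020800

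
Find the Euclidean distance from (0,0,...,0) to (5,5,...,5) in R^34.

Diagonal = √34 · 5 ≈ 29.1548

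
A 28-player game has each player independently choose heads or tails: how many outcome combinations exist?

The 28-cube has 2^28 = 268435456 vertices.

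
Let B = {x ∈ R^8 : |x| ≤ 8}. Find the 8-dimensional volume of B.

Volume = π^{8/2}·(8)^8/Γ(5) = 2097152·π^4/3 ≈ 6.80939e+07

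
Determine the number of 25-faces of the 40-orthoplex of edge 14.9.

f_25(40-orthoplex) = 2^26 · (40 choose 26) = 1557390698490101760.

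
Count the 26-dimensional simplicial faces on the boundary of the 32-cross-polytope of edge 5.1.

Each 26-face is the convex hull of 27 vertices, one chosen as ±e_i from each of 27 distinct axes: 2^27·C(32,27) = 27028229193728.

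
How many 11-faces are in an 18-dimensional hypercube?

f_11(18-cube) = (18 choose 11) · 2^7 = 4073472.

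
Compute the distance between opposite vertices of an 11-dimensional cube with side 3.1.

d = √(3.1² + 3.1² + ... + 3.1²) [11 terms] = √(11·3.1²) = 3.1√11 ≈ 10.2815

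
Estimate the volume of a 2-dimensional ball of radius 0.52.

Volume = π^{2/2}·(0.52)^2/Γ(2) ≈ 0.849487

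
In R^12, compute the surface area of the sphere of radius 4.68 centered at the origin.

S = n·V_n(r)/r = 12·V_12(4.68)/4.68 (volume-to-surface relation), giving 3.77966e+08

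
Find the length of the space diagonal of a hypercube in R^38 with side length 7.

d = √(7² + 7² + ... + 7²) [38 terms] = √(38·7²) = 7√38 ≈ 43.1509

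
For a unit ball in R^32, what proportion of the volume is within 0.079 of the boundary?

1 - (1-0.079)^32 ≈ 0.92817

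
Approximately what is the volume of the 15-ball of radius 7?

V_15(7) = π^(15/2) · (7)^15 / Γ(15/2 + 1) = 173625106649344·π^7/289575 ≈ 1.81093e+12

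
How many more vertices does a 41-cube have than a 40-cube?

The 41-cube has 2^41 = 2199023255552 vertices. The 40-cube has 2^40 = 1099511627776 vertices. Difference: 2199023255552 - 1099511627776 = 1099511627776.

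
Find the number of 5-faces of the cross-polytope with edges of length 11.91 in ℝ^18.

An n-cross-polytope has 2^(k+1)·C(n,k+1) k-faces. Here 2^6·C(18,6) = 64·18564 = 1188096.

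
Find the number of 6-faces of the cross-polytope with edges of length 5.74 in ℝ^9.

Each 6-face is the convex hull of 7 vertices, one chosen as ±e_i from each of 7 distinct axes: 2^7·C(9,7) = 4608.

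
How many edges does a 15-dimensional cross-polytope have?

f_1(15-orthoplex) = 2^2 · (15 choose 2) = 420.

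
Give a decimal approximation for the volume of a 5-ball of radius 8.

V_5(8) = π^(5/2) · (8)^5 / Γ(5/2 + 1) = 262144·π^2/15 ≈ 172484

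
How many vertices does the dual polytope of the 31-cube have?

The vertices are ±e_1, ..., ±e_31, so there are 2·31 = 62.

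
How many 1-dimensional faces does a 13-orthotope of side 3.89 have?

An n-cube has C(n,k)·2^(n-k) k-faces. Here C(13,1)·2^12 = 13·4096 = 53248.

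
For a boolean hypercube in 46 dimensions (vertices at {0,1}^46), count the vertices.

The 46-cube has 2^46 = 70368744177664 vertices.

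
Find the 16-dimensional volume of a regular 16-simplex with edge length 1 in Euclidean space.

V = (1^16 / 16!) · √((16+1) / 2^16) ≈ 7.69777e-16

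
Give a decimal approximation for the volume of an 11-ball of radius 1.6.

V_11(1.6) = π^(11/2) · (1.6)^11 / Γ(11/2 + 1) ≈ 331.455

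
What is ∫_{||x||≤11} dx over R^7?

The n-ball volume is π^(n/2)·r^n/Γ(n/2+1). With n=7, r=11: V = 311794736·π^3/105 ≈ 9.20723e+07.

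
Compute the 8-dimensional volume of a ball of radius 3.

The n-ball volume is π^(n/2)·r^n/Γ(n/2+1). With n=8, r=3: V = 2187·π^4/8 ≈ 26629.2.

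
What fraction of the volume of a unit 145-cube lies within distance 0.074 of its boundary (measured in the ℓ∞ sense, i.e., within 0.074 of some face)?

Shell fraction = 1 - (1-0.148)^145 ≈ 1 - 8.199e-11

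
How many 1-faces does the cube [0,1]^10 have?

Number of 1-faces = C(10,1)·2^(10-1) = 10·512 = 5120.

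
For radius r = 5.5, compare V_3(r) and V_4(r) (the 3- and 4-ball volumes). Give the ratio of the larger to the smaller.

V_3(5.5) ≈ 696.91, V_4(5.5) ≈ 4515.65. The 4-ball is larger by a factor of 6.48.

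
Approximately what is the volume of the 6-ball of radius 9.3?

Volume = π^{6/2}·(9.3)^6/Γ(4) ≈ 3.34346e+06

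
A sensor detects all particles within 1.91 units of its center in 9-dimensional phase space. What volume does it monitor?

Volume = π^{9/2}·(1.91)^9/Γ(11/2) ≈ 1115.88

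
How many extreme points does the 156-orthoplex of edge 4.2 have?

The vertices are ±e_1, ..., ±e_156, so there are 2·156 = 312.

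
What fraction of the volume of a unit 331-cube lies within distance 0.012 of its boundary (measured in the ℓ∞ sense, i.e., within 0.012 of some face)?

1 - (1 - 2·0.012)^331 = 1 - 0.976^331 ≈ 0.999678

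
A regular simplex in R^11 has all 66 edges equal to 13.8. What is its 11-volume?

V = (13.8^11 / 11!) · √((11+1) / 2^11) ≈ 6628.88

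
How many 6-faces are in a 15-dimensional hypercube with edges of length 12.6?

Choose 6 of 15 axes to span the face (C(15,6) = 5005 ways), then fix each of the remaining 9 coordinates at one of its two extreme values (2^9 = 512 ways): 5005·512 = 2562560.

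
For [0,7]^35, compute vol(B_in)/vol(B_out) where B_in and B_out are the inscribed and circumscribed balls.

V_in / V_out = (r_in/r_out)^35 = (1/√35)^35 = 35^(-35/2) ≈ 9.52378e-28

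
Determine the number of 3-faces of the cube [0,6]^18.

f_3(18-cube) = (18 choose 3) · 2^15 = 26738688.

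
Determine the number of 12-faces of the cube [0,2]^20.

An n-cube has C(n,k)·2^(n-k) k-faces. Here C(20,12)·2^8 = 125970·256 = 32248320.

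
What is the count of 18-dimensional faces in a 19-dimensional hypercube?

Choose 18 of 19 axes to span the face (C(19,18) = 19 ways), then fix each of the remaining 1 coordinate at one of its two extreme values (2^1 = 2 ways): 19·2 = 38.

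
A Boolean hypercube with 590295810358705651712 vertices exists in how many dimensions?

The n-cube has 2^n vertices, and 590295810358705651712 = 2^69, so n = 69.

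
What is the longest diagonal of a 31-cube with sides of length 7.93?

||(7.93,7.93,...,7.93)|| = √(31)·7.93 ≈ 44.1524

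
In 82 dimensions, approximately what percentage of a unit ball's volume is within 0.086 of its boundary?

1 - (1-0.086)^82 ≈ 0.999373 ≈ 99.94%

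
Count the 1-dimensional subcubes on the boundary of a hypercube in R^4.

Number of 1-faces = C(4,1) · 2^(4-1) = 4 · 8 = 32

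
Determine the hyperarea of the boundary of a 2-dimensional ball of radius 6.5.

The surface area of an n-ball is 2π^(n/2) r^(n-1) / Γ(n/2). For n=2, r=6.5: 2πr = 2π·6.5 ≈ 40.8407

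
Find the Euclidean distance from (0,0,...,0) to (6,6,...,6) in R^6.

d = √(6² + 6² + ... + 6²) [6 terms] = √(6·6²) = 6√6 ≈ 14.6969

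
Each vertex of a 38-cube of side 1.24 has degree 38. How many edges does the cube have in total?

Each of the 2^38 = 274877906944 vertices has degree 38; total edges = 38·2^38/2 = 5222680231936.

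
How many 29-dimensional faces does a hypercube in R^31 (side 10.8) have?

Number of 29-faces = C(31,29) · 2^(31-29) = 465 · 4 = 1860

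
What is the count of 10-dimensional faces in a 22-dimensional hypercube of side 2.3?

Number of 10-faces = C(22,10) · 2^(22-10) = 646646 · 4096 = 2648662016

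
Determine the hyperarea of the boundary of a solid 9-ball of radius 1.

|∂B_9(1)| = 32·π^4/105 ≈ 29.6866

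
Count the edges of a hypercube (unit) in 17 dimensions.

Each of the 2^17 = 131072 vertices has degree 17; total edges = 17·2^17/2 = 1114112.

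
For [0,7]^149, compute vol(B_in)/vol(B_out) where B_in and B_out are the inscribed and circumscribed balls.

V_in/V_out = n^(-n/2) = 149^(-149/2) ≈ 1.25205e-162.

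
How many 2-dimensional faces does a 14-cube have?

An n-cube has C(n,k)·2^(n-k) k-faces. Here C(14,2)·2^12 = 91·4096 = 372736.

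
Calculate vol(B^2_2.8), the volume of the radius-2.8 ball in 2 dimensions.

The n-ball volume is π^(n/2)·r^n/Γ(n/2+1). With n=2, r=2.8: V ≈ 24.6301.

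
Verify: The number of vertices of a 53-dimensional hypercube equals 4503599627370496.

False. The 53-cube has 2^53 = 9007199254740992 vertices.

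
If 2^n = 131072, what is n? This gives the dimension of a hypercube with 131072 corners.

n = log_2(131072) = 17.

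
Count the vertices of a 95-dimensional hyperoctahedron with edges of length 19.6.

The vertices are ±e_1, ..., ±e_95, so there are 2·95 = 190.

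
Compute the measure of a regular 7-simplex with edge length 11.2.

V_7 = √(8) · 11.2^7 / (7! · 2^(7/2)) ≈ 1096.57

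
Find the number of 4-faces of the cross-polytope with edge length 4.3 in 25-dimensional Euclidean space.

An n-cross-polytope has 2^(k+1)·C(n,k+1) k-faces. Here 2^5·C(25,5) = 32·53130 = 1700160.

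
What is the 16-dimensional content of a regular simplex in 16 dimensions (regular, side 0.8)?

Volume = 0.8^16 · √(17/2^16) / 16! ≈ 2.16673e-17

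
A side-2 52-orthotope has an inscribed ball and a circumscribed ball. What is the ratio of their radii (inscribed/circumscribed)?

r_in / r_out = (2/2) / (2√52/2) = 1/√52 ≈ 0.138675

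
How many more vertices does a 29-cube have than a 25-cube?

The 29-cube has 2^29 = 536870912 vertices. The 25-cube has 2^25 = 33554432 vertices. Difference: 536870912 - 33554432 = 503316480.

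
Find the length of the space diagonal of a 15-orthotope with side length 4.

The space diagonal of an n-cube of side s is s√n. Here 4·√15 ≈ 15.4919.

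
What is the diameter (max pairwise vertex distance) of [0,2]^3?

d = √(2² + 2² + ... + 2²) [3 terms] = √(3·2²) = 2√3 ≈ 3.4641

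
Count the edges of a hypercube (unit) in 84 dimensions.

Number of 1-faces = C(84,1)·2^(84-1) = 84·9671406556917033397649408 = 812398150781030805402550272.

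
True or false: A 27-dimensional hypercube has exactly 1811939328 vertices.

False. The 27-cube has 2^27 = 134217728 vertices.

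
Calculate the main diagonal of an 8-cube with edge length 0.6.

d = √(0.6² + 0.6² + ... + 0.6²) [8 terms] = √(8·0.6²) = 0.6√8 ≈ 1.69706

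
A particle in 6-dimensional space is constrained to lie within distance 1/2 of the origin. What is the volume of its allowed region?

V = π^3/384 ≈ 0.0807455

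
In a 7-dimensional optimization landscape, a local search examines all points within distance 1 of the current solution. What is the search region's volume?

Volume = π^{7/2}·(1)^7/Γ(9/2) = 16·π^3/105 ≈ 4.72477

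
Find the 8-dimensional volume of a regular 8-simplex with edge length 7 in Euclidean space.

Volume = 7^8 · √(9/2^8) / 8! ≈ 26.808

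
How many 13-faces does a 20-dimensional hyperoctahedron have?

f_13(20-orthoplex) = 2^14 · (20 choose 14) = 635043840.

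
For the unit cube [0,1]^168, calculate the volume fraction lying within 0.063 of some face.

1 - (1 - 2·0.063)^168 = 1 - 0.874^168 ≈ 1 - 1.493e-10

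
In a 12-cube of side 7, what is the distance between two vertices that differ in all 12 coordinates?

Diagonal = √12 · 7 ≈ 24.2487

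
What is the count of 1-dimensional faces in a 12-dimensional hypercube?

An n-cube has C(n,k)·2^(n-k) k-faces. Here C(12,1)·2^11 = 12·2048 = 24576.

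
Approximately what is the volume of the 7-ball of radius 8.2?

The n-ball volume is π^(n/2)·r^n/Γ(n/2+1). With n=7, r=8.2: V ≈ 1.17782e+07.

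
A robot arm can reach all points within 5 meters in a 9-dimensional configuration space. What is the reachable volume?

V = 12500000·π^4/189 ≈ 6.4424e+06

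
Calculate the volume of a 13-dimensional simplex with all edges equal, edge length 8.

Volume = 8^13 · √(14/2^13) / 13! ≈ 3.64971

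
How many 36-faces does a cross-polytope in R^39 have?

Number of 36-faces = 2^(36+1) · C(39,36+1) = 137438953472 · 741 = 101842264522752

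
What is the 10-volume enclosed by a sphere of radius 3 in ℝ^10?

The n-ball volume is π^(n/2)·r^n/Γ(n/2+1). With n=10, r=3: V = 19683·π^5/40 ≈ 150585.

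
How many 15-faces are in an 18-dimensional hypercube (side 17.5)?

An n-cube has C(n,k)·2^(n-k) k-faces. Here C(18,15)·2^3 = 816·8 = 6528.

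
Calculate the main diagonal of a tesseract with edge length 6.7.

||(6.7,6.7,...,6.7)|| = √(4)·6.7 = 13.4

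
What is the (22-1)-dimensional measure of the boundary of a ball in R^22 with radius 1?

S_22(1) = 2·π^(22/2)·(1)^21 / Γ(22/2) = π^11/1814400 ≈ 0.162149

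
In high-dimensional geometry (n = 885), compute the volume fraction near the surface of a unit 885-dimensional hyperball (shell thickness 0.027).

1 - (1-0.027)^885 ≈ 1 - 3.019e-11 ≈ (100 - 3.02e-09)%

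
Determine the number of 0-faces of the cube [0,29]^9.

Choose 0 of 9 axes to span the face (C(9,0) = 1 way), then fix each of the remaining 9 coordinates at one of its two extreme values (2^9 = 512 ways): 1·512 = 512.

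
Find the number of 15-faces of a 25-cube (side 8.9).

Choose 15 of 25 axes to span the face (C(25,15) = 3268760 ways), then fix each of the remaining 10 coordinates at one of its two extreme values (2^10 = 1024 ways): 3268760·1024 = 3347210240.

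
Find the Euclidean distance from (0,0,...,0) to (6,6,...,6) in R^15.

Diagonal = √15 · 6 ≈ 23.2379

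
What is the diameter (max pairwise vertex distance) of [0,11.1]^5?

Diagonal = √5 · 11.1 ≈ 24.8204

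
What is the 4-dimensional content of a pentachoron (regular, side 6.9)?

V_4 = √(5) · 6.9^4 / (4! · 2^(4/2)) ≈ 52.7971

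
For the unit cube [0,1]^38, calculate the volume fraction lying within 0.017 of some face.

1 - (1 - 2·0.017)^38 = 1 - 0.966^38 ≈ 0.731385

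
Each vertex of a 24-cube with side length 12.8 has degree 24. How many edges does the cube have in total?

An n-cube has n·2^(n-1) edges. With n = 24: 24·8388608 = 201326592.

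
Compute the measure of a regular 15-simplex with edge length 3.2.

For a regular n-simplex with edge a, V = (a^n / n!)·√((n+1)/2^n). With a=3.2, n=15: V ≈ 6.38389e-07.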